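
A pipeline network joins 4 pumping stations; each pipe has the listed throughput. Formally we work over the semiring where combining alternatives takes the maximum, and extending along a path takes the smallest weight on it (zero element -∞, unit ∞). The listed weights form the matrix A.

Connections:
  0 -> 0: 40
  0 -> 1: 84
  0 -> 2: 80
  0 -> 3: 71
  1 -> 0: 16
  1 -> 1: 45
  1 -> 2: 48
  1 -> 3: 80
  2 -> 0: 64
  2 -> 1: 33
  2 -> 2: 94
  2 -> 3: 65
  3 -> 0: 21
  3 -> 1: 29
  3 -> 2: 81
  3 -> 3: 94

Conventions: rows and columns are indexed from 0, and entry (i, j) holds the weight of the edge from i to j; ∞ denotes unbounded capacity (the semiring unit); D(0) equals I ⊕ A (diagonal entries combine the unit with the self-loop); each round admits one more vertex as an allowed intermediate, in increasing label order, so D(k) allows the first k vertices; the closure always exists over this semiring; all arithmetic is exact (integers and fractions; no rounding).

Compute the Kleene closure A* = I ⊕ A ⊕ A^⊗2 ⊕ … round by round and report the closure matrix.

D(0):
  [∞, 84, 80, 71]
  [16, ∞, 48, 80]
  [64, 33, ∞, 65]
  [21, 29, 81, ∞]
D(1):
  [∞, 84, 80, 71]
  [16, ∞, 48, 80]
  [64, 64, ∞, 65]
  [21, 29, 81, ∞]
D(2):
  [∞, 84, 80, 80]
  [16, ∞, 48, 80]
  [64, 64, ∞, 65]
  [21, 29, 81, ∞]
D(3):
  [∞, 84, 80, 80]
  [48, ∞, 48, 80]
  [64, 64, ∞, 65]
  [64, 64, 81, ∞]
D(4):
  [∞, 84, 80, 80]
  [64, ∞, 80, 80]
  [64, 64, ∞, 65]
  [64, 64, 81, ∞]
Answer: A* = [[∞, 84, 80, 80], [64, ∞, 80, 80], [64, 64, ∞, 65], [64, 64, 81, ∞]]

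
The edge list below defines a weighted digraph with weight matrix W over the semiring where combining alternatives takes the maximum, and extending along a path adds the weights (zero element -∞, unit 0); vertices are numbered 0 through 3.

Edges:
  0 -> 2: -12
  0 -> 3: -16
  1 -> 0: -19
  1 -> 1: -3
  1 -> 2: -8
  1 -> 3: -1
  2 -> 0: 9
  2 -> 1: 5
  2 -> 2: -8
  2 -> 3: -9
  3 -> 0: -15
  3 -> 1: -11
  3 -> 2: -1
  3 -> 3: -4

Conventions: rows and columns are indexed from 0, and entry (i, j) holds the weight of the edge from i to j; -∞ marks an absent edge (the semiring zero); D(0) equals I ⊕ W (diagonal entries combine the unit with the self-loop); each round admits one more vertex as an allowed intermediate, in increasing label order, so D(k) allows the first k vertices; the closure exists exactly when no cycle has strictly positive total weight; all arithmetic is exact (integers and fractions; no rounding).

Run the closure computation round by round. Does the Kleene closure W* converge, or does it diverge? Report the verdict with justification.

D(0):
  [0, -∞, -12, -16]
  [-19, 0, -8, -1]
  [9, 5, 0, -9]
  [-15, -11, -1, 0]
D(1):
  [0, -∞, -12, -16]
  [-19, 0, -8, -1]
  [9, 5, 0, -7]
  [-15, -11, -1, 0]
D(2):
  [0, -∞, -12, -16]
  [-19, 0, -8, -1]
  [9, 5, 0, 4]
  [-15, -11, -1, 0]
Detection: at round 3, diagonal entry (3, 3) turns strictly positive.
Key observation: the cycle 3->2->1->3 has total weight (-1) + 5 + (-1), which is strictly positive.
Answer: DIVERGES — positive cycle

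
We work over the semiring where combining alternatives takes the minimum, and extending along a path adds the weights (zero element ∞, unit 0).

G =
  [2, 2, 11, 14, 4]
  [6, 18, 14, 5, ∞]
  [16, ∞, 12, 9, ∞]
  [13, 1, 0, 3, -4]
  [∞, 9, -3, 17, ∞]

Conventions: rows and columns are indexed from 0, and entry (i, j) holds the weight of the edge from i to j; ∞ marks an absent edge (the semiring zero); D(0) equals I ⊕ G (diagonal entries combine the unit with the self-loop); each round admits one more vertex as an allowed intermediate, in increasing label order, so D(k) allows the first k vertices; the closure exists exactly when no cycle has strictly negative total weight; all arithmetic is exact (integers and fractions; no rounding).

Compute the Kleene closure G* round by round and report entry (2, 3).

D(0):
  [0, 2, 11, 14, 4]
  [6, 0, 14, 5, ∞]
  [16, ∞, 0, 9, ∞]
  [13, 1, 0, 0, -4]
  [∞, 9, -3, 17, 0]
D(1):
  [0, 2, 11, 14, 4]
  [6, 0, 14, 5, 10]
  [16, 18, 0, 9, 20]
  [13, 1, 0, 0, -4]
  [∞, 9, -3, 17, 0]
D(2):
  [0, 2, 11, 7, 4]
  [6, 0, 14, 5, 10]
  [16, 18, 0, 9, 20]
  [7, 1, 0, 0, -4]
  [15, 9, -3, 14, 0]
D(3):
  [0, 2, 11, 7, 4]
  [6, 0, 14, 5, 10]
  [16, 18, 0, 9, 20]
  [7, 1, 0, 0, -4]
  [13, 9, -3, 6, 0]
D(4):
  [0, 2, 7, 7, 3]
  [6, 0, 5, 5, 1]
  [16, 10, 0, 9, 5]
  [7, 1, 0, 0, -4]
  [13, 7, -3, 6, 0]
D(5):
  [0, 2, 0, 7, 3]
  [6, 0, -2, 5, 1]
  [16, 10, 0, 9, 5]
  [7, 1, -7, 0, -4]
  [13, 7, -3, 6, 0]
Answer: G*[2][3] = 9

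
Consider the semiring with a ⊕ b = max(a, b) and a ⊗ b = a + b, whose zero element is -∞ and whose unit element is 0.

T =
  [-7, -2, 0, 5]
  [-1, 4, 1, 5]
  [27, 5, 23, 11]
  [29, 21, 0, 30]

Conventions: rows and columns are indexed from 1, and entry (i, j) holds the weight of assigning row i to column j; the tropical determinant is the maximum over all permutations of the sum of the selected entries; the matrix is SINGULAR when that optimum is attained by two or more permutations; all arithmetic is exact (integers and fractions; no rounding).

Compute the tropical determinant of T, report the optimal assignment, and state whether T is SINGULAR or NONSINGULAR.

σ = (1, 2, 3, 4): (-7) + 4 + 23 + 30 = 50
σ = (1, 2, 4, 3): (-7) + 4 + 11 + 0 = 8
σ = (1, 3, 2, 4): (-7) + 1 + 5 + 30 = 29
σ = (1, 3, 4, 2): (-7) + 1 + 11 + 21 = 26
σ = (1, 4, 2, 3): (-7) + 5 + 5 + 0 = 3
σ = (1, 4, 3, 2): (-7) + 5 + 23 + 21 = 42
σ = (2, 1, 3, 4): (-2) + (-1) + 23 + 30 = 50
σ = (2, 1, 4, 3): (-2) + (-1) + 11 + 0 = 8
σ = (2, 3, 1, 4): (-2) + 1 + 27 + 30 = 56
σ = (2, 3, 4, 1): (-2) + 1 + 11 + 29 = 39
σ = (2, 4, 1, 3): (-2) + 5 + 27 + 0 = 30
σ = (2, 4, 3, 1): (-2) + 5 + 23 + 29 = 55
σ = (3, 1, 2, 4): 0 + (-1) + 5 + 30 = 34
σ = (3, 1, 4, 2): 0 + (-1) + 11 + 21 = 31
σ = (3, 2, 1, 4): 0 + 4 + 27 + 30 = 61
σ = (3, 2, 4, 1): 0 + 4 + 11 + 29 = 44
σ = (3, 4, 1, 2): 0 + 5 + 27 + 21 = 53
σ = (3, 4, 2, 1): 0 + 5 + 5 + 29 = 39
σ = (4, 1, 2, 3): 5 + (-1) + 5 + 0 = 9
σ = (4, 1, 3, 2): 5 + (-1) + 23 + 21 = 48
σ = (4, 2, 1, 3): 5 + 4 + 27 + 0 = 36
σ = (4, 2, 3, 1): 5 + 4 + 23 + 29 = 61
σ = (4, 3, 1, 2): 5 + 1 + 27 + 21 = 54
σ = (4, 3, 2, 1): 5 + 1 + 5 + 29 = 40
Optimal value attained by: σ = (3, 2, 1, 4).
Answer: det⊕(T) = 61; verdict: SINGULAR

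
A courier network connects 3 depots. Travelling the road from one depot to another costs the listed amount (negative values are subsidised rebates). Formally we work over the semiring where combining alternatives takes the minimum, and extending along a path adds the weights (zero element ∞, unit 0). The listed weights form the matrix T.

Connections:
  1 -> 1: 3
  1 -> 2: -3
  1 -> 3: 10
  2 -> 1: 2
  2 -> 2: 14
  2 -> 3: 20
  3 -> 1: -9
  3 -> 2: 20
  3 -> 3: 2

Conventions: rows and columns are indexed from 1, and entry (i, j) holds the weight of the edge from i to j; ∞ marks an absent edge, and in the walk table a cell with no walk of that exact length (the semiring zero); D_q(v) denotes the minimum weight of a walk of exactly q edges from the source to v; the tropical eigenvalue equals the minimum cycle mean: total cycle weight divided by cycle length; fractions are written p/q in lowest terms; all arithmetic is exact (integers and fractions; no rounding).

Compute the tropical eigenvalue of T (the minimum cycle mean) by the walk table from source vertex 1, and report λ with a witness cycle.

q=0: [0, ∞, ∞]
q=1: [3, -3, 10]
q=2: [-1, 0, 12]
q=3: [2, -4, 9]
Optimal cycle mean attained by: cycle 1->2->1, total (-3) + 2, length 2.
Answer: λ = -1/2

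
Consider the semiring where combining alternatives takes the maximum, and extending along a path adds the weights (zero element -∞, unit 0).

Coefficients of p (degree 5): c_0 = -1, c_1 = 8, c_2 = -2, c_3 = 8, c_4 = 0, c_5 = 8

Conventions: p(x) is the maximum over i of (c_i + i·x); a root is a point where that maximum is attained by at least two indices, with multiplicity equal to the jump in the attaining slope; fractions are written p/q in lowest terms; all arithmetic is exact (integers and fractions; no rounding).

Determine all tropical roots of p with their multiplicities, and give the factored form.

hull edge (i=0, c=-1) to (i=1, c=8): slope 9, span 1
hull edge (i=1, c=8) to (i=5, c=8): slope 0, span 4
Factored form: p(x) = 8 ⊗ (x ⊕ (-9)) ⊗ (x ⊕ 0) ⊗ (x ⊕ 0) ⊗ (x ⊕ 0) ⊗ (x ⊕ 0)
Answer: roots = -9 (mult 1), 0 (mult 4)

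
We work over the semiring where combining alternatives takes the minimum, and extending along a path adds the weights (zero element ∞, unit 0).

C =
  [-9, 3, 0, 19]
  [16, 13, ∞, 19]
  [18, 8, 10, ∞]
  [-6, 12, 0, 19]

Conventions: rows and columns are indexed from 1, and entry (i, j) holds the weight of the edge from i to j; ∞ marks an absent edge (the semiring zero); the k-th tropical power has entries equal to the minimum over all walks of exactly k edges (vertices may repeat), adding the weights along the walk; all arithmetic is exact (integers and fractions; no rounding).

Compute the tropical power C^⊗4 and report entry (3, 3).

C^⊗2:
  [-18, -6, -9, 10]
  [7, 19, 16, 32]
  [9, 18, 18, 27]
  [-15, -3, -6, 13]
C^⊗3:
  [-27, -15, -18, 1]
  [-2, 10, 7, 26]
  [0, 12, 9, 28]
  [-24, -12, -15, 4]
C^⊗4:
  [-36, -24, -27, -8]
  [-11, 1, -2, 17]
  [-9, 3, 0, 19]
  [-33, -21, -24, -5]
Key observation: the optimum is the walk 3->1->1->1->3, with weight 18 + (-9) + (-9) + 0 = 0.
Optimal value attained by: walk 3->1->1->1->3.
Answer: (C^⊗4)[3][3] = 0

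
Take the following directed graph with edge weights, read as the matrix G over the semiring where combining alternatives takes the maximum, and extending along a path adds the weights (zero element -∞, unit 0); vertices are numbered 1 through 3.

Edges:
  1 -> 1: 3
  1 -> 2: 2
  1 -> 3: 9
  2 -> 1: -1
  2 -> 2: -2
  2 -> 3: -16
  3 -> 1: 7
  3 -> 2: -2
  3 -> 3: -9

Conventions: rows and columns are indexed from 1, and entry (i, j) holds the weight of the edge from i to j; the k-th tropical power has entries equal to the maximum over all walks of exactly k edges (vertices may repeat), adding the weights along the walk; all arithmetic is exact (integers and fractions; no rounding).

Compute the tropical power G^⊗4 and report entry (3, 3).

G^⊗2:
  [16, 7, 12]
  [2, 1, 8]
  [10, 9, 16]
G^⊗3:
  [19, 18, 25]
  [15, 6, 11]
  [23, 14, 19]
G^⊗4:
  [32, 23, 28]
  [18, 17, 24]
  [26, 25, 32]
Key observation: the optimum is the walk 3->1->3->1->3, with weight 7 + 9 + 7 + 9 = 32.
Optimal value attained by: walk 3->1->3->1->3.
Answer: (G^⊗4)[3][3] = 32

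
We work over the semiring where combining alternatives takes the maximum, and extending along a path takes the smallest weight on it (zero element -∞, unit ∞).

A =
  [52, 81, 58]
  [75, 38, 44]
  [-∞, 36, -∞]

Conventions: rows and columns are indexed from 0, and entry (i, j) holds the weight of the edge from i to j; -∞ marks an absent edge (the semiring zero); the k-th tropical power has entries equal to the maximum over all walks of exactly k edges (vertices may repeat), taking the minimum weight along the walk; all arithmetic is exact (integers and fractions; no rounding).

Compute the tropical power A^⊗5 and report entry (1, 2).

A^⊗2:
  [75, 52, 52]
  [52, 75, 58]
  [36, 36, 36]
A^⊗3:
  [52, 75, 58]
  [75, 52, 52]
  [36, 36, 36]
A^⊗4:
  [75, 52, 52]
  [52, 75, 58]
  [36, 36, 36]
A^⊗5:
  [52, 75, 58]
  [75, 52, 52]
  [36, 36, 36]
Key observation: the optimum is the walk 1->0->0->1->0->2, with weight 75 min 52 min 81 min 75 min 58 = 52.
Optimal value attained by: walk 1->0->0->1->0->2.
Answer: (A^⊗5)[1][2] = 52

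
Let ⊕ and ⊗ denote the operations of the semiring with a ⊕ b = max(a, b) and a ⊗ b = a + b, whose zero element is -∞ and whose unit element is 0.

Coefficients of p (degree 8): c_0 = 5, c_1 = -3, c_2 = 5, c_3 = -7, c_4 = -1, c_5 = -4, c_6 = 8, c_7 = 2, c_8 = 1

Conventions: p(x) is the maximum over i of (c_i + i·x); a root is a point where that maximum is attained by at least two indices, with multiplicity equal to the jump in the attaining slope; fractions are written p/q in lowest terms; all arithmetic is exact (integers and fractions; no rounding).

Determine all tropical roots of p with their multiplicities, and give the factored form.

hull edge (i=0, c=5) to (i=6, c=8): slope 1/2, span 6
hull edge (i=6, c=8) to (i=8, c=1): slope -7/2, span 2
Factored form: p(x) = 1 ⊗ (x ⊕ (-1/2)) ⊗ (x ⊕ (-1/2)) ⊗ (x ⊕ (-1/2)) ⊗ (x ⊕ (-1/2)) ⊗ (x ⊕ (-1/2)) ⊗ (x ⊕ (-1/2)) ⊗ (x ⊕ 7/2) ⊗ (x ⊕ 7/2)
Answer: roots = -1/2 (mult 6), 7/2 (mult 2)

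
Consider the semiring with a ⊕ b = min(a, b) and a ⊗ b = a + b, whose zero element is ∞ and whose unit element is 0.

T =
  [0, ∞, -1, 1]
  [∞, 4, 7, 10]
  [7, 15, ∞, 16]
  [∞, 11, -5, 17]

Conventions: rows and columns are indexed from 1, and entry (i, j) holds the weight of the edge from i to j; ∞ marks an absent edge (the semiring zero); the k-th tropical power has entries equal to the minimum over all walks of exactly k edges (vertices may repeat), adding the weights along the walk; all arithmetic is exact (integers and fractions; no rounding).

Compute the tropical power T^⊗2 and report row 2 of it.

T^⊗2:
  [0, 12, -4, 1]
  [14, 8, 5, 14]
  [7, 19, 6, 8]
  [2, 10, 12, 11]
Answer: row 2 of T^⊗2 = [14, 8, 5, 14]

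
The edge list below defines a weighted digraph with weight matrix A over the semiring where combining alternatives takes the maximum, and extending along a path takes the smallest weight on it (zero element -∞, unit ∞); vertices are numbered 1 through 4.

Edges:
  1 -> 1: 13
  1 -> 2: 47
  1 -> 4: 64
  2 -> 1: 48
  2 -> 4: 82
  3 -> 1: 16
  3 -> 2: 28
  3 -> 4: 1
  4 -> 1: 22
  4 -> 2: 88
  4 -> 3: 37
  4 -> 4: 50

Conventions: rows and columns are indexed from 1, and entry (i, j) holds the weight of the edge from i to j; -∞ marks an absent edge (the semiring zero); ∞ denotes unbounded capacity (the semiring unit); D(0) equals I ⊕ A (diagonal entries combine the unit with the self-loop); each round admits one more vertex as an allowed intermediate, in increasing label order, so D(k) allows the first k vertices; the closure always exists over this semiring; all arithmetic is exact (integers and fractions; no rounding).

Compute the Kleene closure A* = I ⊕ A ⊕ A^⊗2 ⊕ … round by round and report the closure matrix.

D(0):
  [∞, 47, -∞, 64]
  [48, ∞, -∞, 82]
  [16, 28, ∞, 1]
  [22, 88, 37, ∞]
D(1):
  [∞, 47, -∞, 64]
  [48, ∞, -∞, 82]
  [16, 28, ∞, 16]
  [22, 88, 37, ∞]
D(2):
  [∞, 47, -∞, 64]
  [48, ∞, -∞, 82]
  [28, 28, ∞, 28]
  [48, 88, 37, ∞]
D(3):
  [∞, 47, -∞, 64]
  [48, ∞, -∞, 82]
  [28, 28, ∞, 28]
  [48, 88, 37, ∞]
D(4):
  [∞, 64, 37, 64]
  [48, ∞, 37, 82]
  [28, 28, ∞, 28]
  [48, 88, 37, ∞]
Answer: A* = [[∞, 64, 37, 64], [48, ∞, 37, 82], [28, 28, ∞, 28], [48, 88, 37, ∞]]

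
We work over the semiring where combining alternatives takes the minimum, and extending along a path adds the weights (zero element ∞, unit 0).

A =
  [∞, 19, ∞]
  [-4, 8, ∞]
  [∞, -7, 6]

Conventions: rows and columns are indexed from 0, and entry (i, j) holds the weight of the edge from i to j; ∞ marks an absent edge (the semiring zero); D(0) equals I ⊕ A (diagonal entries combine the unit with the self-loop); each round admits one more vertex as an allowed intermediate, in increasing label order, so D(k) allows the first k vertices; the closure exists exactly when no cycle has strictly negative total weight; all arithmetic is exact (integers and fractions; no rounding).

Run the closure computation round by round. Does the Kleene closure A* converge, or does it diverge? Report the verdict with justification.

D(0):
  [0, 19, ∞]
  [-4, 0, ∞]
  [∞, -7, 0]
D(1):
  [0, 19, ∞]
  [-4, 0, ∞]
  [∞, -7, 0]
D(2):
  [0, 19, ∞]
  [-4, 0, ∞]
  [-11, -7, 0]
D(3):
  [0, 19, ∞]
  [-4, 0, ∞]
  [-11, -7, 0]
Key observation: every diagonal entry stays at the unit through all rounds, so no improving cycle exists.
Answer: CONVERGES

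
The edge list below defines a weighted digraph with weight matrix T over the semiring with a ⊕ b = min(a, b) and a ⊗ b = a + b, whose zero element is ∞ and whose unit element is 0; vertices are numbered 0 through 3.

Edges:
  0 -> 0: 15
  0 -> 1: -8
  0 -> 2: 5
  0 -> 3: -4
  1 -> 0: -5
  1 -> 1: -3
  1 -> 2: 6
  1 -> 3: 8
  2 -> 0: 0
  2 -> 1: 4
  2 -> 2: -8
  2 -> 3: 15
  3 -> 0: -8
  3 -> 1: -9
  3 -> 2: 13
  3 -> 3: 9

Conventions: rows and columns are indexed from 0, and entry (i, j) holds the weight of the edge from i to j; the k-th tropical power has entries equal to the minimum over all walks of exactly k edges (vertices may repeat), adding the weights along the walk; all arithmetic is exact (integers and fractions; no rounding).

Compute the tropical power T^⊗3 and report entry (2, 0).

T^⊗2:
  [-13, -13, -3, 0]
  [-8, -13, -2, -9]
  [-8, -8, -16, -4]
  [-14, -16, -3, -12]
T^⊗3:
  [-18, -21, -11, -17]
  [-18, -18, -10, -12]
  [-16, -16, -24, -12]
  [-21, -22, -11, -18]
Key observation: the optimum is the walk 2->2->2->0, with weight (-8) + (-8) + 0 = -16.
Optimal value attained by: walk 2->2->2->0.
Answer: (T^⊗3)[2][0] = -16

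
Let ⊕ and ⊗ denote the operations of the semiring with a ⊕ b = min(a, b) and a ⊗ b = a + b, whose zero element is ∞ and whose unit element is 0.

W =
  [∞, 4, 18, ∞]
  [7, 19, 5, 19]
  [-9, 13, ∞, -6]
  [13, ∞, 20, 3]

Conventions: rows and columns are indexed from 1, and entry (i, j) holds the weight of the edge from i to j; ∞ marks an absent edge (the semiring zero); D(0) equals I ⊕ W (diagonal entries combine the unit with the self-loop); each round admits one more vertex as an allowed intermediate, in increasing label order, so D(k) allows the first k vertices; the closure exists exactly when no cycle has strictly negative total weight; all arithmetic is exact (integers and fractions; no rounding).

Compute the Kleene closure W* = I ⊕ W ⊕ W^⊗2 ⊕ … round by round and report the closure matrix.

D(0):
  [0, 4, 18, ∞]
  [7, 0, 5, 19]
  [-9, 13, 0, -6]
  [13, ∞, 20, 0]
D(1):
  [0, 4, 18, ∞]
  [7, 0, 5, 19]
  [-9, -5, 0, -6]
  [13, 17, 20, 0]
D(2):
  [0, 4, 9, 23]
  [7, 0, 5, 19]
  [-9, -5, 0, -6]
  [13, 17, 20, 0]
D(3):
  [0, 4, 9, 3]
  [-4, 0, 5, -1]
  [-9, -5, 0, -6]
  [11, 15, 20, 0]
D(4):
  [0, 4, 9, 3]
  [-4, 0, 5, -1]
  [-9, -5, 0, -6]
  [11, 15, 20, 0]
Answer: W* = [[0, 4, 9, 3], [-4, 0, 5, -1], [-9, -5, 0, -6], [11, 15, 20, 0]]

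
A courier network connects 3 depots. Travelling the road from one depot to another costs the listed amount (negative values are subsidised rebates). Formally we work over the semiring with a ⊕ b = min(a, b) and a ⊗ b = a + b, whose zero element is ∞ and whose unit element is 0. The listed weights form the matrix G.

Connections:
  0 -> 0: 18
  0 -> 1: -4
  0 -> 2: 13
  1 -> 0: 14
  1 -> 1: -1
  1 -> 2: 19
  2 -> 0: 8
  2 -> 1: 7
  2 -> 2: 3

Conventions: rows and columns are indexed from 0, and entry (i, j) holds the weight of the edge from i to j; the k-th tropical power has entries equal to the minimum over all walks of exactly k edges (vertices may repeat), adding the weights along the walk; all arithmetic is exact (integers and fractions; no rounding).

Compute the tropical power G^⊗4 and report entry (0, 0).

G^⊗2:
  [10, -5, 15]
  [13, -2, 18]
  [11, 4, 6]
G^⊗3:
  [9, -6, 14]
  [12, -3, 17]
  [14, 3, 9]
G^⊗4:
  [8, -7, 13]
  [11, -4, 16]
  [17, 2, 12]
Key observation: the optimum is the walk 0->1->1->1->0, with weight (-4) + (-1) + (-1) + 14 = 8.
Optimal value attained by: walk 0->1->1->1->0.
Answer: (G^⊗4)[0][0] = 8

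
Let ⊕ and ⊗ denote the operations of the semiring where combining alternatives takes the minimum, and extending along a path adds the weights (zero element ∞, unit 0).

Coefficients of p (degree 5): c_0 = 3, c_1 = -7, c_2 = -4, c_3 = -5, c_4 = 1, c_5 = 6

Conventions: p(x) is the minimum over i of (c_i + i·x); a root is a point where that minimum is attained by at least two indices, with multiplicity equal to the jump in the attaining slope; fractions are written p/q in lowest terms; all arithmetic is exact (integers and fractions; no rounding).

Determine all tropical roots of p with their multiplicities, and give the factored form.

hull edge (i=0, c=3) to (i=1, c=-7): slope -10, span 1
hull edge (i=1, c=-7) to (i=3, c=-5): slope 1, span 2
hull edge (i=3, c=-5) to (i=5, c=6): slope 11/2, span 2
Factored form: p(x) = 6 ⊗ (x ⊕ (-11/2)) ⊗ (x ⊕ (-11/2)) ⊗ (x ⊕ (-1)) ⊗ (x ⊕ (-1)) ⊗ (x ⊕ 10)
Answer: roots = -11/2 (mult 2), -1 (mult 2), 10 (mult 1)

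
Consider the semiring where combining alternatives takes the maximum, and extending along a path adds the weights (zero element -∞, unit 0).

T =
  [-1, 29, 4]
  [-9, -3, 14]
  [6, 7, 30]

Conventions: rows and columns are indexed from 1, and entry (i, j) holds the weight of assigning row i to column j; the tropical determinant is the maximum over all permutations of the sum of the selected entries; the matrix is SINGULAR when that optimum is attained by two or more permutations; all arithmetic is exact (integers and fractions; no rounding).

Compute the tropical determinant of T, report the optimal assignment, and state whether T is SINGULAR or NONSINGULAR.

σ = (1, 2, 3): (-1) + (-3) + 30 = 26
σ = (1, 3, 2): (-1) + 14 + 7 = 20
σ = (2, 1, 3): 29 + (-9) + 30 = 50
σ = (2, 3, 1): 29 + 14 + 6 = 49
σ = (3, 1, 2): 4 + (-9) + 7 = 2
σ = (3, 2, 1): 4 + (-3) + 6 = 7
Optimal value attained by: σ = (2, 1, 3).
Answer: det⊕(T) = 50; verdict: NONSINGULAR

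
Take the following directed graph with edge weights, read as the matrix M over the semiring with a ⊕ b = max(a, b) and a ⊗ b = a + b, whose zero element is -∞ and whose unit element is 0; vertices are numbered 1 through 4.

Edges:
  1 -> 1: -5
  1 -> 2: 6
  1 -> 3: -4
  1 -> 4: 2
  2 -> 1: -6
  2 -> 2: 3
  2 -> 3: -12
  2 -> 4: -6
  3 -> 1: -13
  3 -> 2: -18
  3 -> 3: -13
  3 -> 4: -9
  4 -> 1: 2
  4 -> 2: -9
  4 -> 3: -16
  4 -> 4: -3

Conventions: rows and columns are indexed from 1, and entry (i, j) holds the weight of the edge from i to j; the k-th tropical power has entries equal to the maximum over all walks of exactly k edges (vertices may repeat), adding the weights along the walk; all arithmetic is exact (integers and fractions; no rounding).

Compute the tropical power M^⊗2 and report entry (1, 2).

M^⊗2:
  [4, 9, -6, 0]
  [-3, 6, -9, -3]
  [-7, -7, -17, -11]
  [-1, 8, -2, 4]
Key observation: the optimum is the walk 1->2->2, with weight 6 + 3 = 9.
Optimal value attained by: walk 1->2->2.
Answer: (M^⊗2)[1][2] = 9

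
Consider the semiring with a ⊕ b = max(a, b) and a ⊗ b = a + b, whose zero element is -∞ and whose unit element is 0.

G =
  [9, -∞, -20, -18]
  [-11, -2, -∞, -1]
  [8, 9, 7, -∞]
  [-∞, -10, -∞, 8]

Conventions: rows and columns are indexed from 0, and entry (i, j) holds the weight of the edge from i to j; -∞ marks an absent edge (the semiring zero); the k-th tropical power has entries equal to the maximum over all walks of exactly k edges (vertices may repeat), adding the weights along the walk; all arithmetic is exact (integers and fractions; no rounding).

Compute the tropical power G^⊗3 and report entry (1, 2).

G^⊗2:
  [18, -11, -11, -9]
  [-2, -4, -31, 7]
  [17, 16, 14, 8]
  [-21, -2, -∞, 16]
G^⊗3:
  [27, -2, -2, 0]
  [7, -3, -22, 15]
  [26, 23, 21, 16]
  [-12, 6, -41, 24]
Key observation: the optimum is the walk 1->0->0->2, with weight (-11) + 9 + (-20) = -22.
Optimal value attained by: walk 1->0->0->2.
Answer: (G^⊗3)[1][2] = -22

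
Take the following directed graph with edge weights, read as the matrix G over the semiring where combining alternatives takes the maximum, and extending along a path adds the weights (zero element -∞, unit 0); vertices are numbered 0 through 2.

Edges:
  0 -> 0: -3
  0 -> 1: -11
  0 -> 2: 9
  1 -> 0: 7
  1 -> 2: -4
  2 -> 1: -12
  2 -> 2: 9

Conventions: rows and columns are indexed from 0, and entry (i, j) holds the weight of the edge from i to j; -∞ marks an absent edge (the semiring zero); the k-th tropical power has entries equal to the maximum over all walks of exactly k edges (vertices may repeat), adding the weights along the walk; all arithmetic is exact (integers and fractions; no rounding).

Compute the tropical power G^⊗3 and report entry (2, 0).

G^⊗2:
  [-4, -3, 18]
  [4, -4, 16]
  [-5, -3, 18]
G^⊗3:
  [4, 6, 27]
  [3, 4, 25]
  [4, 6, 27]
Key observation: the optimum is the walk 2->2->1->0, with weight 9 + (-12) + 7 = 4.
Optimal value attained by: walk 2->2->1->0.
Answer: (G^⊗3)[2][0] = 4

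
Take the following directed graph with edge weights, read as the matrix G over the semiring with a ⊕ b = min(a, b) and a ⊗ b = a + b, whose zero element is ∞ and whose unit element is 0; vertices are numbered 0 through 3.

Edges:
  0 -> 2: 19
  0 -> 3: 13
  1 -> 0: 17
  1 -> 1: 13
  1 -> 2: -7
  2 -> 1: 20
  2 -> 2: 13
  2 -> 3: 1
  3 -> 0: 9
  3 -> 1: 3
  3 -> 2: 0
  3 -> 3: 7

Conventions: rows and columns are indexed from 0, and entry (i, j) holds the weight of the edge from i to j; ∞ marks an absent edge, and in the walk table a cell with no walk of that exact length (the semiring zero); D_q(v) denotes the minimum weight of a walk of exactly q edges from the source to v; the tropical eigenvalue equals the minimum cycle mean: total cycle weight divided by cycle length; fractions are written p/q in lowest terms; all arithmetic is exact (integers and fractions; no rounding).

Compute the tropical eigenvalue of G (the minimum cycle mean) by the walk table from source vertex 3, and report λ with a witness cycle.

q=0: [∞, ∞, ∞, 0]
q=1: [9, 3, 0, 7]
q=2: [16, 10, -4, 1]
q=3: [10, 4, 1, -3]
q=4: [6, 0, -3, 2]
Optimal cycle mean attained by: cycle 1->2->3->1, total (-7) + 1 + 3, length 3.
Answer: λ = -1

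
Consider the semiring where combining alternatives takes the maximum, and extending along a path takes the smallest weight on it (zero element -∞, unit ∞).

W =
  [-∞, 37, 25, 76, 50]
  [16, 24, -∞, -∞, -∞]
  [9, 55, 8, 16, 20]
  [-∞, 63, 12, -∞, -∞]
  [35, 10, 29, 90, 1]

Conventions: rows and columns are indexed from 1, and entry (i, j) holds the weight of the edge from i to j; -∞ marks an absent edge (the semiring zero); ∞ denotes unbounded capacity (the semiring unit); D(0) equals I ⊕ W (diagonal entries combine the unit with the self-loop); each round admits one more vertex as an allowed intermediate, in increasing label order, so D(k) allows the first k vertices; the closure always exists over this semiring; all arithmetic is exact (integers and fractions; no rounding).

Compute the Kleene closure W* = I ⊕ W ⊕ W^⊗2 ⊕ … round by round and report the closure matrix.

D(0):
  [∞, 37, 25, 76, 50]
  [16, ∞, -∞, -∞, -∞]
  [9, 55, ∞, 16, 20]
  [-∞, 63, 12, ∞, -∞]
  [35, 10, 29, 90, ∞]
D(1):
  [∞, 37, 25, 76, 50]
  [16, ∞, 16, 16, 16]
  [9, 55, ∞, 16, 20]
  [-∞, 63, 12, ∞, -∞]
  [35, 35, 29, 90, ∞]
D(2):
  [∞, 37, 25, 76, 50]
  [16, ∞, 16, 16, 16]
  [16, 55, ∞, 16, 20]
  [16, 63, 16, ∞, 16]
  [35, 35, 29, 90, ∞]
D(3):
  [∞, 37, 25, 76, 50]
  [16, ∞, 16, 16, 16]
  [16, 55, ∞, 16, 20]
  [16, 63, 16, ∞, 16]
  [35, 35, 29, 90, ∞]
D(4):
  [∞, 63, 25, 76, 50]
  [16, ∞, 16, 16, 16]
  [16, 55, ∞, 16, 20]
  [16, 63, 16, ∞, 16]
  [35, 63, 29, 90, ∞]
D(5):
  [∞, 63, 29, 76, 50]
  [16, ∞, 16, 16, 16]
  [20, 55, ∞, 20, 20]
  [16, 63, 16, ∞, 16]
  [35, 63, 29, 90, ∞]
Answer: W* = [[∞, 63, 29, 76, 50], [16, ∞, 16, 16, 16], [20, 55, ∞, 20, 20], [16, 63, 16, ∞, 16], [35, 63, 29, 90, ∞]]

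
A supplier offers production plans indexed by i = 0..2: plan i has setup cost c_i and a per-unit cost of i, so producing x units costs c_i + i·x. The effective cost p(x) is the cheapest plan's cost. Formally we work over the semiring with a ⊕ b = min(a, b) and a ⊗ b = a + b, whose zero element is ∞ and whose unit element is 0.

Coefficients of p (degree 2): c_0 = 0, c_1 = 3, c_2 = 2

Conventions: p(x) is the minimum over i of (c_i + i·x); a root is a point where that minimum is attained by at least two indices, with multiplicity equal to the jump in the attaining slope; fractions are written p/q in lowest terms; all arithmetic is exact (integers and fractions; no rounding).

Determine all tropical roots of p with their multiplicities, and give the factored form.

hull edge (i=0, c=0) to (i=2, c=2): slope 1, span 2
Factored form: p(x) = 2 ⊗ (x ⊕ (-1)) ⊗ (x ⊕ (-1))
Answer: roots = -1 (mult 2)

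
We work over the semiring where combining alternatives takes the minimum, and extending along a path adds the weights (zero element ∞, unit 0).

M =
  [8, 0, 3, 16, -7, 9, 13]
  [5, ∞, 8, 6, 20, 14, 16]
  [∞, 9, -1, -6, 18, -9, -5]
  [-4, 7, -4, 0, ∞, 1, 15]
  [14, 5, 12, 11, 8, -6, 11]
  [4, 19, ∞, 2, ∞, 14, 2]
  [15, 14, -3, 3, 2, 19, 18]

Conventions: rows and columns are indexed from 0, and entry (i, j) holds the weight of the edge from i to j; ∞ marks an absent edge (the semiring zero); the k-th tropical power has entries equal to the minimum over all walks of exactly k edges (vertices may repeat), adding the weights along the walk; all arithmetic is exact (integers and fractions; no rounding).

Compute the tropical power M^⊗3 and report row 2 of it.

M^⊗2:
  [5, -2, 2, -3, 1, -13, -2]
  [2, 5, 2, 2, -2, -1, 3]
  [-10, 1, -10, -7, -3, -10, -7]
  [-4, -4, -5, -10, -11, -13, -9]
  [-2, 13, 7, -4, 7, 2, -4]
  [-2, 4, -2, 2, -3, 3, 16]
  [-1, 6, -4, -9, 8, -12, -8]
M^⊗3:
  [-9, 4, -7, -11, -2, -7, -11]
  [-2, 2, -2, -4, -5, -8, -3]
  [-11, -10, -11, -16, -17, -19, -15]
  [-14, -6, -14, -11, -11, -17, -11]
  [-8, -2, -8, -4, -9, -3, 2]
  [-2, -2, -3, -8, -9, -11, -7]
  [-13, -2, -13, -10, -8, -13, -10]
Answer: row 2 of M^⊗3 = [-11, -10, -11, -16, -17, -19, -15]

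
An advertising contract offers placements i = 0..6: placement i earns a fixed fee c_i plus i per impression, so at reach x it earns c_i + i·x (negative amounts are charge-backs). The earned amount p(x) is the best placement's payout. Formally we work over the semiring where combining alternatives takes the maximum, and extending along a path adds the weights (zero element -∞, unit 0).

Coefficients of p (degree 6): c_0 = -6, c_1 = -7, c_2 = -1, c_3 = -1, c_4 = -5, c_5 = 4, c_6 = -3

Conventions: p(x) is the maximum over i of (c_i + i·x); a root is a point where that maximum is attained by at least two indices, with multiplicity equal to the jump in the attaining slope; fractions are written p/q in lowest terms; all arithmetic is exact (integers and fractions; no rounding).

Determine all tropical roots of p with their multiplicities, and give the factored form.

hull edge (i=0, c=-6) to (i=2, c=-1): slope 5/2, span 2
hull edge (i=2, c=-1) to (i=5, c=4): slope 5/3, span 3
hull edge (i=5, c=4) to (i=6, c=-3): slope -7, span 1
Factored form: p(x) = -3 ⊗ (x ⊕ (-5/2)) ⊗ (x ⊕ (-5/2)) ⊗ (x ⊕ (-5/3)) ⊗ (x ⊕ (-5/3)) ⊗ (x ⊕ (-5/3)) ⊗ (x ⊕ 7)
Answer: roots = -5/2 (mult 2), -5/3 (mult 3), 7 (mult 1)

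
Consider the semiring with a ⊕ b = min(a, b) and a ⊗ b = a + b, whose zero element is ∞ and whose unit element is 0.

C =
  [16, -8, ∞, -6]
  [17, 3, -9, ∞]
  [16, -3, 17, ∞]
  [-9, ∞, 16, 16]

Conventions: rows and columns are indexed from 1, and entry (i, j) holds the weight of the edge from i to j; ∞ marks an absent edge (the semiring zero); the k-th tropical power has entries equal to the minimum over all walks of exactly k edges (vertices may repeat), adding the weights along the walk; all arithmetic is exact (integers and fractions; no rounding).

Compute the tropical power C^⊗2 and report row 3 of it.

C^⊗2:
  [-15, -5, -17, 10]
  [7, -12, -6, 11]
  [14, 0, -12, 10]
  [7, -17, 32, -15]
Answer: row 3 of C^⊗2 = [14, 0, -12, 10]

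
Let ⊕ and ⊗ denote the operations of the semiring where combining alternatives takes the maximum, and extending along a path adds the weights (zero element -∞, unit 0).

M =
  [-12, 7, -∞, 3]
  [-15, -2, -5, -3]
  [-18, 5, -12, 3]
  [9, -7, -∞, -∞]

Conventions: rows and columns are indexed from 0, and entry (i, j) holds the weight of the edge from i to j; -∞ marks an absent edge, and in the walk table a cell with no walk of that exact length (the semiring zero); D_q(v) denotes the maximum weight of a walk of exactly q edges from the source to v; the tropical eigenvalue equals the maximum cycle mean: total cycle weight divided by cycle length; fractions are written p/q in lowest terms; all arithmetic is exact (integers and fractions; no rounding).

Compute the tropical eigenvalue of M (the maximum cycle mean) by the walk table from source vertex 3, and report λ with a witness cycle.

q=0: [-∞, -∞, -∞, 0]
q=1: [9, -7, -∞, -∞]
q=2: [-3, 16, -12, 12]
q=3: [21, 14, 11, 13]
q=4: [22, 28, 9, 24]
Optimal cycle mean attained by: cycle 0->3->0, total 3 + 9, length 2.
Answer: λ = 6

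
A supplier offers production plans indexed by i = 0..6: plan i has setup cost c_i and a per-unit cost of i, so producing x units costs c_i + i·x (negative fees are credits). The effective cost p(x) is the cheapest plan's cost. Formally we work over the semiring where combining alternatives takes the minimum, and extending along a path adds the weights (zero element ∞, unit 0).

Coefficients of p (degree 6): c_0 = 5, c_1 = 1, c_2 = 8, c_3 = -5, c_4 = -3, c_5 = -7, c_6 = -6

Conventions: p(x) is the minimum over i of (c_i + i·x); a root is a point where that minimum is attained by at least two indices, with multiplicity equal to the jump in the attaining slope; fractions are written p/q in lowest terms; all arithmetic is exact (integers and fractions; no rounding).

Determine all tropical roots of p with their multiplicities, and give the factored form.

hull edge (i=0, c=5) to (i=1, c=1): slope -4, span 1
hull edge (i=1, c=1) to (i=3, c=-5): slope -3, span 2
hull edge (i=3, c=-5) to (i=5, c=-7): slope -1, span 2
hull edge (i=5, c=-7) to (i=6, c=-6): slope 1, span 1
Factored form: p(x) = -6 ⊗ (x ⊕ (-1)) ⊗ (x ⊕ 1) ⊗ (x ⊕ 1) ⊗ (x ⊕ 3) ⊗ (x ⊕ 3) ⊗ (x ⊕ 4)
Answer: roots = -1 (mult 1), 1 (mult 2), 3 (mult 2), 4 (mult 1)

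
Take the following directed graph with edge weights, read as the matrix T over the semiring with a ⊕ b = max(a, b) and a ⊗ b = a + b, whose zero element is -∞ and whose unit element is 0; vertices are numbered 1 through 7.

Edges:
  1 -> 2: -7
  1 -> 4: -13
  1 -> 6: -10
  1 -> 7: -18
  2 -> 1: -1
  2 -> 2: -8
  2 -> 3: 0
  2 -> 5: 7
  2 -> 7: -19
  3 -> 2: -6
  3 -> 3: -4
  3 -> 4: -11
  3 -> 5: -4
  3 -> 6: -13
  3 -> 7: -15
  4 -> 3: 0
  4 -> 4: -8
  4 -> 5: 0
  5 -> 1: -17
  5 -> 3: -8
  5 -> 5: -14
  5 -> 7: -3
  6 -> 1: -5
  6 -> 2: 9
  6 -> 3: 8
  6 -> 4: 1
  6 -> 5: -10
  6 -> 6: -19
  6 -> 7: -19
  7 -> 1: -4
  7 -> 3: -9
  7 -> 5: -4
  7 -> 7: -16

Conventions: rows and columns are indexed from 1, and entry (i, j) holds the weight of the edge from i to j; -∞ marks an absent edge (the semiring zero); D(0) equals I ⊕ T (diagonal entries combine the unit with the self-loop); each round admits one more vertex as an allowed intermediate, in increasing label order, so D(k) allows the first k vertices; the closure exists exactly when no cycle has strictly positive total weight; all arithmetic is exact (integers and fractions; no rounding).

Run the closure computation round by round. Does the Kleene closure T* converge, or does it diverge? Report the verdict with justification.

D(0):
  [0, -7, -∞, -13, -∞, -10, -18]
  [-1, 0, 0, -∞, 7, -∞, -19]
  [-∞, -6, 0, -11, -4, -13, -15]
  [-∞, -∞, 0, 0, 0, -∞, -∞]
  [-17, -∞, -8, -∞, 0, -∞, -3]
  [-5, 9, 8, 1, -10, 0, -19]
  [-4, -∞, -9, -∞, -4, -∞, 0]
D(1):
  [0, -7, -∞, -13, -∞, -10, -18]
  [-1, 0, 0, -14, 7, -11, -19]
  [-∞, -6, 0, -11, -4, -13, -15]
  [-∞, -∞, 0, 0, 0, -∞, -∞]
  [-17, -24, -8, -30, 0, -27, -3]
  [-5, 9, 8, 1, -10, 0, -19]
  [-4, -11, -9, -17, -4, -14, 0]
D(2):
  [0, -7, -7, -13, 0, -10, -18]
  [-1, 0, 0, -14, 7, -11, -19]
  [-7, -6, 0, -11, 1, -13, -15]
  [-∞, -∞, 0, 0, 0, -∞, -∞]
  [-17, -24, -8, -30, 0, -27, -3]
  [8, 9, 9, 1, 16, 0, -10]
  [-4, -11, -9, -17, -4, -14, 0]
D(3):
  [0, -7, -7, -13, 0, -10, -18]
  [-1, 0, 0, -11, 7, -11, -15]
  [-7, -6, 0, -11, 1, -13, -15]
  [-7, -6, 0, 0, 1, -13, -15]
  [-15, -14, -8, -19, 0, -21, -3]
  [8, 9, 9, 1, 16, 0, -6]
  [-4, -11, -9, -17, -4, -14, 0]
D(4):
  [0, -7, -7, -13, 0, -10, -18]
  [-1, 0, 0, -11, 7, -11, -15]
  [-7, -6, 0, -11, 1, -13, -15]
  [-7, -6, 0, 0, 1, -13, -15]
  [-15, -14, -8, -19, 0, -21, -3]
  [8, 9, 9, 1, 16, 0, -6]
  [-4, -11, -9, -17, -4, -14, 0]
D(5):
  [0, -7, -7, -13, 0, -10, -3]
  [-1, 0, 0, -11, 7, -11, 4]
  [-7, -6, 0, -11, 1, -13, -2]
  [-7, -6, 0, 0, 1, -13, -2]
  [-15, -14, -8, -19, 0, -21, -3]
  [8, 9, 9, 1, 16, 0, 13]
  [-4, -11, -9, -17, -4, -14, 0]
D(6):
  [0, -1, -1, -9, 6, -10, 3]
  [-1, 0, 0, -10, 7, -11, 4]
  [-5, -4, 0, -11, 3, -13, 0]
  [-5, -4, 0, 0, 3, -13, 0]
  [-13, -12, -8, -19, 0, -21, -3]
  [8, 9, 9, 1, 16, 0, 13]
  [-4, -5, -5, -13, 2, -14, 0]
D(7):
  [0, -1, -1, -9, 6, -10, 3]
  [0, 0, 0, -9, 7, -10, 4]
  [-4, -4, 0, -11, 3, -13, 0]
  [-4, -4, 0, 0, 3, -13, 0]
  [-7, -8, -8, -16, 0, -17, -3]
  [9, 9, 9, 1, 16, 0, 13]
  [-4, -5, -5, -13, 2, -14, 0]
Key observation: every diagonal entry stays at the unit through all rounds, so no improving cycle exists.
Answer: CONVERGES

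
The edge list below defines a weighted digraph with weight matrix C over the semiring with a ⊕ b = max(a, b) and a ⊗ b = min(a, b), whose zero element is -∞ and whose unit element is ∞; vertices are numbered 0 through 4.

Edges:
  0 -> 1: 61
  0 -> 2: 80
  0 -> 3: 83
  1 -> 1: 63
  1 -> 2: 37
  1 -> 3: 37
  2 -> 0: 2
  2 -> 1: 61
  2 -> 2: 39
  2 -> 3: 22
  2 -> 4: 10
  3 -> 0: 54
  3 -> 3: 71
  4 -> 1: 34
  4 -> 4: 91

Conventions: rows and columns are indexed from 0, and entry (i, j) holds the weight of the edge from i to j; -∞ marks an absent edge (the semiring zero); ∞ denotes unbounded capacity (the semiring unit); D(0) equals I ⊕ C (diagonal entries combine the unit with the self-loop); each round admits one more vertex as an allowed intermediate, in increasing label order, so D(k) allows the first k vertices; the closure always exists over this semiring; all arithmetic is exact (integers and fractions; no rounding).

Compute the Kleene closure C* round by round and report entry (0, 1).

D(0):
  [∞, 61, 80, 83, -∞]
  [-∞, ∞, 37, 37, -∞]
  [2, 61, ∞, 22, 10]
  [54, -∞, -∞, ∞, -∞]
  [-∞, 34, -∞, -∞, ∞]
D(1):
  [∞, 61, 80, 83, -∞]
  [-∞, ∞, 37, 37, -∞]
  [2, 61, ∞, 22, 10]
  [54, 54, 54, ∞, -∞]
  [-∞, 34, -∞, -∞, ∞]
D(2):
  [∞, 61, 80, 83, -∞]
  [-∞, ∞, 37, 37, -∞]
  [2, 61, ∞, 37, 10]
  [54, 54, 54, ∞, -∞]
  [-∞, 34, 34, 34, ∞]
D(3):
  [∞, 61, 80, 83, 10]
  [2, ∞, 37, 37, 10]
  [2, 61, ∞, 37, 10]
  [54, 54, 54, ∞, 10]
  [2, 34, 34, 34, ∞]
D(4):
  [∞, 61, 80, 83, 10]
  [37, ∞, 37, 37, 10]
  [37, 61, ∞, 37, 10]
  [54, 54, 54, ∞, 10]
  [34, 34, 34, 34, ∞]
D(5):
  [∞, 61, 80, 83, 10]
  [37, ∞, 37, 37, 10]
  [37, 61, ∞, 37, 10]
  [54, 54, 54, ∞, 10]
  [34, 34, 34, 34, ∞]
Answer: C*[0][1] = 61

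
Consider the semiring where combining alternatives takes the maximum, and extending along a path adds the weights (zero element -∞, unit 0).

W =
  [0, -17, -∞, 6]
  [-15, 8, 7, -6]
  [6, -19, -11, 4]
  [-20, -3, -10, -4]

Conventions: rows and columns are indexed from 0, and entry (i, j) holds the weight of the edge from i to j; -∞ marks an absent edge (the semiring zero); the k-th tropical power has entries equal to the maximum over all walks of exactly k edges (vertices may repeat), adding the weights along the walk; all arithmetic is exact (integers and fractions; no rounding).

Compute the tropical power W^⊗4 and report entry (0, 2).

W^⊗2:
  [0, 3, -4, 6]
  [13, 16, 15, 11]
  [6, 1, -6, 12]
  [-4, 5, 4, -6]
W^⊗3:
  [2, 11, 10, 6]
  [21, 24, 23, 19]
  [6, 9, 8, 12]
  [10, 13, 12, 8]
W^⊗4:
  [16, 19, 18, 14]
  [29, 32, 31, 27]
  [14, 17, 16, 12]
  [18, 21, 20, 16]
Key observation: the optimum is the walk 0->3->1->1->2, with weight 6 + (-3) + 8 + 7 = 18.
Optimal value attained by: walk 0->3->1->1->2.
Answer: (W^⊗4)[0][2] = 18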